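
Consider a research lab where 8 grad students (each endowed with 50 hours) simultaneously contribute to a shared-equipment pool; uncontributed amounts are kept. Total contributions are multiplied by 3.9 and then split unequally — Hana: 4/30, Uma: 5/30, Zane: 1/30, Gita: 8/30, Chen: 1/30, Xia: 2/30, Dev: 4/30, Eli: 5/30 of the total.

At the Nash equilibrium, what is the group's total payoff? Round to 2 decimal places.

545.00 hours

A player with share s gets back 3.9·s per unit contributed, so full contribution is dominant for anyone with s > 1/3.9 = 0.2564 and zero contribution is dominant for anyone below.
Only Gita (8/30) clears that bar, contributing 50; the remaining 7 contribute 0. Total contributed: 50.
The shared-equipment pool pays out 3.9 × 50 = 195.00 in total (split across the unequal shares, but the aggregate is all that matters for the group sum).
The 7 free-riders keep 50 each, adding 350. Group total = 350 + 195.00 = 545.00.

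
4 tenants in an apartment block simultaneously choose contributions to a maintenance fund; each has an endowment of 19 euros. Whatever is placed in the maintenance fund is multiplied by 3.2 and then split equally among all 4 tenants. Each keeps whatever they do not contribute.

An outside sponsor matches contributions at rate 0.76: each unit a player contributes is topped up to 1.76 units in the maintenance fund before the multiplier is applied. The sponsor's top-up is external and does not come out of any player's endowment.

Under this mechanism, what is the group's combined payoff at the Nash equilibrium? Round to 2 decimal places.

428.03 euros

Under the mechanism each unit contributed yields 3.2 × 1.76 / 4 = 1.4080 back to its contributor per unit of net cost, which exceeds 1, making full contribution the dominant choice for everyone.
At the Nash equilibrium everyone contributes 19. Group total payoff = 3.2 × 1.76 × 76 = 428.03.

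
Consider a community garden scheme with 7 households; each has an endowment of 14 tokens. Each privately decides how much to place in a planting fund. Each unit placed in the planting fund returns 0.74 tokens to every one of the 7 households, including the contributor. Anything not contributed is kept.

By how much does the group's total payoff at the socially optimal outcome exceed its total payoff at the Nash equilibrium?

409.64 tokens

The private return per contributed unit is 0.74 < 1, so contributing 0 is dominant for every player. At the Nash equilibrium everyone keeps their 14, and the group total is 7 × 14 = 98.
Each contributed unit returns 5.180 to the group as a whole (0.74 to each of 7 players), which exceeds 1, so the social optimum is full contribution: group total = 5.180 × 98 = 507.64.
Efficiency loss = 507.64 − 98 = 409.64.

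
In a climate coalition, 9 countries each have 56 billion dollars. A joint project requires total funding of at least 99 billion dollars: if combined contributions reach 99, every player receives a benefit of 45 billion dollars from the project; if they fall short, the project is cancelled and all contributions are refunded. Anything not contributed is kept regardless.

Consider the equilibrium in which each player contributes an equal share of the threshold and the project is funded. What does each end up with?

90 billion dollars

Equal share of the threshold: 99/9 = 11.
At this profile no one gains by cutting their contribution: any cut drops the total below 99, the project is cancelled, contributions are refunded, and the deviator ends with 56, which is less than 56 − 11 + 45 = 90. Contributing more than 11 just wastes the excess. So contributing exactly 11 is a best response.
Each player's payoff: 56 − 11 + 45 = 90.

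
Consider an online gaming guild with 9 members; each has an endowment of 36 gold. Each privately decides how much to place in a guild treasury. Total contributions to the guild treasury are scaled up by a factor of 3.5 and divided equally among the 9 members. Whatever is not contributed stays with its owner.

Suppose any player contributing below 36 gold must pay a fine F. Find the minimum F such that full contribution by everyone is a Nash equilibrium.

Given the others contribute fully, the best deviation is to contribute 0 (any partial contribution still incurs the fine and gives up units whose private return 0.3889 is below 1).
Deviating from 36 to 0 saves 36 gold but forfeits the deviator's share of the drop in the guild treasury: 3.5/9 × 36 = 14.00.
So the deviation gain is 36 − 14.00 = 22.00, and the fine must be at least 22.00 gold to wipe it out.

22.00 gold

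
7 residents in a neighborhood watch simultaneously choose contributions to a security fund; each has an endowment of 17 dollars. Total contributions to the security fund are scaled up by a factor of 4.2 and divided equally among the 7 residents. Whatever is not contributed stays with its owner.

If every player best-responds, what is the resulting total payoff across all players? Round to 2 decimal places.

119.00 dollars

Each contributed unit returns 4.2/7 = 0.6000 to its contributor — below 1 — so contributing 0 is dominant for every player. At the Nash equilibrium everyone keeps their 17, and the group total is 7 × 17 = 119.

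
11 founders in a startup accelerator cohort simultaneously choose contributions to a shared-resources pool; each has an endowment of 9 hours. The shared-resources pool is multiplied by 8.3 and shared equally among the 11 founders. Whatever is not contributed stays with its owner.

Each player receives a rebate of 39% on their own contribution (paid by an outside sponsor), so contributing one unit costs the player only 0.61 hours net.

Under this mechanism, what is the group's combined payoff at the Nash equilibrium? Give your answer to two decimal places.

860.31 hours

The effective private return per unit is now (8.3/11) / 0.61 = 1.2370 > 1, so every player's dominant strategy flips to full contribution.
At the Nash equilibrium everyone contributes 9. Group total payoff = 11 × (9 × 0.39 + 8.3 × 9) = 860.31.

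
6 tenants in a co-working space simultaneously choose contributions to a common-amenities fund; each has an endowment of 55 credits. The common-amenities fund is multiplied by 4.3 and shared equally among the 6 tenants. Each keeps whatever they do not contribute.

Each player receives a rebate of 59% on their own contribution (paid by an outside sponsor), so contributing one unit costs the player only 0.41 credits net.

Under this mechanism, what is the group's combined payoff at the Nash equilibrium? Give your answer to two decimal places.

With the mechanism, a contributed unit returns (4.3/6) / 0.41 = 1.7480 per unit of net cost to the contributor — now above 1 — so contributing fully is weakly dominant for every player.
So the Nash equilibrium is full contribution by all 6; the group earns 6 × (55 × 0.59 + 4.3 × 55) = 1613.70.

1613.70 credits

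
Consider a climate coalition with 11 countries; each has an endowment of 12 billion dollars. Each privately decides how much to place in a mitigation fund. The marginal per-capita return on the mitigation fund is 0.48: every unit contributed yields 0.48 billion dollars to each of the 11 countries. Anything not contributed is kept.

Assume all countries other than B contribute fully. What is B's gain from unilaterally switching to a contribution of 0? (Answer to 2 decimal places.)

Switching from a contribution of 12 to 0 lets B keep an extra 12 billion dollars, but lowers the mitigation fund by 12, which costs B their own share of that drop: 0.48 × 12 = 5.76.
Net gain = 12 − 5.76 = 6.24. The private return per contributed unit (0.48) is below 1, so free-riding is indeed the best response regardless of what the others do.

6.24 billion dollars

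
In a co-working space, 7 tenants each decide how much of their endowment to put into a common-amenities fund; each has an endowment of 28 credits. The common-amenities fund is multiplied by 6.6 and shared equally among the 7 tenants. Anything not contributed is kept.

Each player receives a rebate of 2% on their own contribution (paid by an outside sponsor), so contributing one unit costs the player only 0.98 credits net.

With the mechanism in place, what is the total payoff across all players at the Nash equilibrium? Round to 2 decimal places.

196.00 credits

With the mechanism, a contributed unit returns (6.6/7) / 0.98 = 0.9621 per unit of net cost — still below 1 — so contributing 0 remains dominant for every player.
Everyone keeps their endowment and the group total is 7 × 28 = 196.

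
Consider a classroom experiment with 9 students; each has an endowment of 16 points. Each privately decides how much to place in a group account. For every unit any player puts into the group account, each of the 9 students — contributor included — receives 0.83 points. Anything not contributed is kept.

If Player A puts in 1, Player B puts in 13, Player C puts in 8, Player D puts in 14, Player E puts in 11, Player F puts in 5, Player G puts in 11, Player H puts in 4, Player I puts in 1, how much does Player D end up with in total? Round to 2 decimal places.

58.44 points

Total contributed: 1 + 13 + 8 + 14 + 11 + 5 + 11 + 4 + 1 = 68.
Each receives 0.83 × 68 = 56.44 from the group account.
Player D keeps 16 − 14 = 2, so Player D's payoff is 2 + 56.44 = 58.44.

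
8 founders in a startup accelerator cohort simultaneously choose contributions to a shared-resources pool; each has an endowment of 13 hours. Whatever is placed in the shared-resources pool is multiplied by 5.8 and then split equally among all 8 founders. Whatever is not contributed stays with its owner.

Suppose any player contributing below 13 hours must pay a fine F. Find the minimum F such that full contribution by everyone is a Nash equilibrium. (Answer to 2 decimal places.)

Given the others contribute fully, the best deviation is to contribute 0 (any partial contribution still incurs the fine and gives up units whose private return 0.7250 is below 1).
Deviating from 13 to 0 saves 13 hours but forfeits the deviator's share of the drop in the shared-resources pool: 5.8/8 × 13 = 9.42.
So the deviation gain is 13 − 9.42 = 3.58, and the fine must be at least 3.58 hours to wipe it out.

3.58 hours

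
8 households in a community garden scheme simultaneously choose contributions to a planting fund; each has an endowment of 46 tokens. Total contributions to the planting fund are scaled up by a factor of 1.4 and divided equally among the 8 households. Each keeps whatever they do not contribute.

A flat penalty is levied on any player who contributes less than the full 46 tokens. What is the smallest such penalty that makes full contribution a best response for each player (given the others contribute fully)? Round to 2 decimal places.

Given the others contribute fully, the best deviation is to contribute 0 (any partial contribution still incurs the fine and gives up units whose private return 0.1750 is below 1).
Deviating from 46 to 0 saves 46 tokens but forfeits the deviator's share of the drop in the planting fund: 1.4/8 × 46 = 8.05.
So the deviation gain is 46 − 8.05 = 37.95, and the fine must be at least 37.95 tokens to wipe it out.

37.95 tokens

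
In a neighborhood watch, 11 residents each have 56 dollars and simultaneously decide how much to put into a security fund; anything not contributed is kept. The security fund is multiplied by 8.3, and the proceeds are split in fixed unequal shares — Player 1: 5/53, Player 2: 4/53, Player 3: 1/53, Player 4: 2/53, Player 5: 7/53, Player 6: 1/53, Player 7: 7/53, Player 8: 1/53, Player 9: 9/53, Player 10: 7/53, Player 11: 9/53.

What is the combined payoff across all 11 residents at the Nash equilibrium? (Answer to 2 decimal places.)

2660.00 dollars

Player j's private return per contributed unit is 8.3 × (j's share). Contributing is weakly dominant for j when that share is at least 1/8.3 = 0.1205, and contributing 0 is dominant otherwise.
Player 5, Player 7, Player 9, Player 10 and Player 11 are above the threshold, contributing 56 each; the remaining 6 contribute 0. Total contributed: 280.
The security fund pays out 8.3 × 280 = 2324.00 in total (split across the unequal shares, but the aggregate is all that matters for the group sum).
The 6 free-riders keep 56 each, adding 336. Group total = 336 + 2324.00 = 2660.00.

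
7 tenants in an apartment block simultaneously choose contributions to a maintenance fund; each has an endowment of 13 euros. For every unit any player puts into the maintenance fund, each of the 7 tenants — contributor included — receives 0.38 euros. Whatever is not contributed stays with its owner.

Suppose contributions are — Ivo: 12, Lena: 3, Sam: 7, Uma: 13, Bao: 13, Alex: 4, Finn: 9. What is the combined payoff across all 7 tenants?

Total contributed: 12 + 3 + 7 + 13 + 13 + 4 + 9 = 61; total kept: 7 × 13 − 61 = 30.
The maintenance fund pays out 0.38 × 7 × 61 = 162.26 in aggregate.
Group total = 30 + 162.26 = 192.26.

192.26 euros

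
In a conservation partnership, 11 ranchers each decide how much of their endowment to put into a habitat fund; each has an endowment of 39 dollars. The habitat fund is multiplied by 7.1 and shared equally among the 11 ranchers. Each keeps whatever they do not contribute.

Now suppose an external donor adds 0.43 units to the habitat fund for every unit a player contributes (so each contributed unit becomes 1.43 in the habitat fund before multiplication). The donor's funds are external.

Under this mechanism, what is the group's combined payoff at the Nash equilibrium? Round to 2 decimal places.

429.00 dollars

Even with the mechanism, each unit contributed returns only 7.1 × 1.43 / 11 = 0.9230 per unit of net cost, so contributing nothing is still dominant.
At the Nash equilibrium no one contributes; group total payoff = 11 × 39 = 429.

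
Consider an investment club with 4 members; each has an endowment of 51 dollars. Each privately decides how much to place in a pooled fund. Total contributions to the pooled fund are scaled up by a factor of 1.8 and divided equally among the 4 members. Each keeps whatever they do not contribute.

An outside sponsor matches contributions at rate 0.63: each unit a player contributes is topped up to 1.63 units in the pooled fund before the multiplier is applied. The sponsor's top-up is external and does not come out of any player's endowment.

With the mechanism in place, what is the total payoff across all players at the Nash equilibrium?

Even with the mechanism, each unit contributed returns only 1.8 × 1.63 / 4 = 0.7335 per unit of net cost, so contributing nothing is still dominant.
At the Nash equilibrium no one contributes; group total payoff = 4 × 51 = 204.

204.00 dollars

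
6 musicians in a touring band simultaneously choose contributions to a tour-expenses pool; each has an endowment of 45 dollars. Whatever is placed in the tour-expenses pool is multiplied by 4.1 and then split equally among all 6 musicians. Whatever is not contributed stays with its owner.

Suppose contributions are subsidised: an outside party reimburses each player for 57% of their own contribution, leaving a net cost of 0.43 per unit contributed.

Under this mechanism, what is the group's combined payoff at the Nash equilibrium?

Under the mechanism each unit contributed yields (4.1/6) / 0.43 = 1.5891 back to its contributor per unit of net cost, which exceeds 1, making full contribution the dominant choice for everyone.
So the Nash equilibrium is full contribution by all 6; the group earns 6 × (45 × 0.57 + 4.1 × 45) = 1260.90.

1260.90 dollars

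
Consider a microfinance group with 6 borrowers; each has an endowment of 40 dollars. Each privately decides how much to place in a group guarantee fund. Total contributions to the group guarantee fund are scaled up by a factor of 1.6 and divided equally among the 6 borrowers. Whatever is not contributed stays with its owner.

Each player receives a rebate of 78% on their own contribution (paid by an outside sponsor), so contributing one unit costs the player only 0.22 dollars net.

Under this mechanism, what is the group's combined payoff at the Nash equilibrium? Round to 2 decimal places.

571.20 dollars

The effective private return per unit is now (1.6/6) / 0.22 = 1.2121 > 1, so every player's dominant strategy flips to full contribution.
At the Nash equilibrium everyone contributes 40. Group total payoff = 6 × (40 × 0.78 + 1.6 × 40) = 571.20.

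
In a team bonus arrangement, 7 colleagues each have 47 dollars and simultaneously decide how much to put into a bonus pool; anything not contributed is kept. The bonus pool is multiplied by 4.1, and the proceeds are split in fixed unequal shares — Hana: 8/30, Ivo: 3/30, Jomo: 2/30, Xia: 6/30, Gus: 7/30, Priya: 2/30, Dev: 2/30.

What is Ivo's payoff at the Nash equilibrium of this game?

A player with share s gets back 4.1·s per unit contributed, so full contribution is dominant for anyone with s > 1/4.1 = 0.2439 and zero contribution is dominant for anyone below.
The only share above 0.2439 is Hana's 8/30, contributing 47; the remaining 6 contribute 0. Total contributed: 47.
Ivo keeps 47 and receives 4.1 × 47 × 3/30 = 19.27 from the bonus pool, for a payoff of 66.27.

66.27 dollars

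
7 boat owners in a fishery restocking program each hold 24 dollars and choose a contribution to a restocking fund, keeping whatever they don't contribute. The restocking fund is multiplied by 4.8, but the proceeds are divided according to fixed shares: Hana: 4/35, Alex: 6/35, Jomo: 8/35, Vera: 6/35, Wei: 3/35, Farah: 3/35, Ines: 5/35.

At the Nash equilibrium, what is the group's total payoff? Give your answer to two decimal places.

259.20 dollars

Player j's private return per contributed unit is 4.8 × (j's share). Contributing is weakly dominant for j when that share is at least 1/4.8 = 0.2083, and contributing 0 is dominant otherwise.
The only share above 0.2083 is Jomo's 8/35, contributing 24; the remaining 6 contribute 0. Total contributed: 24.
The restocking fund pays out 4.8 × 24 = 115.20 in total (split across the unequal shares, but the aggregate is all that matters for the group sum).
The 6 free-riders keep 24 each, adding 144. Group total = 144 + 115.20 = 259.20.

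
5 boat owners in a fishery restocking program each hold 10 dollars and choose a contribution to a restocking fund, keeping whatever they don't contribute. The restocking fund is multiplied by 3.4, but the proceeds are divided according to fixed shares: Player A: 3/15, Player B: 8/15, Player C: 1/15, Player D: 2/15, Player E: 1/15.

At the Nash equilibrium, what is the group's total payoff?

A player with share s gets back 3.4·s per unit contributed, so full contribution is dominant for anyone with s > 1/3.4 = 0.2941 and zero contribution is dominant for anyone below.
Only Player B (8/15) clears that bar, contributing 10; the remaining 4 contribute 0. Total contributed: 10.
The restocking fund pays out 3.4 × 10 = 34.00 in total (split across the unequal shares, but the aggregate is all that matters for the group sum).
The 4 free-riders keep 10 each, adding 40. Group total = 40 + 34.00 = 74.00.

74.00 dollars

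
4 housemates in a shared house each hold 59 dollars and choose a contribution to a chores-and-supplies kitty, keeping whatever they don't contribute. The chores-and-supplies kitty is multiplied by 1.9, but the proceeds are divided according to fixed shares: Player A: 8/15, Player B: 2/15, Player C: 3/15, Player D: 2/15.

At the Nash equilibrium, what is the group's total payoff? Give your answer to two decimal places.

289.10 dollars

Player j's private return per contributed unit is 1.9 × (j's share). Contributing is weakly dominant for j when that share is at least 1/1.9 = 0.5263, and contributing 0 is dominant otherwise.
Only Player A (8/15) clears that bar, contributing 59; the remaining 3 contribute 0. Total contributed: 59.
The chores-and-supplies kitty pays out 1.9 × 59 = 112.10 in total (split across the unequal shares, but the aggregate is all that matters for the group sum).
The 3 free-riders keep 59 each, adding 177. Group total = 177 + 112.10 = 289.10.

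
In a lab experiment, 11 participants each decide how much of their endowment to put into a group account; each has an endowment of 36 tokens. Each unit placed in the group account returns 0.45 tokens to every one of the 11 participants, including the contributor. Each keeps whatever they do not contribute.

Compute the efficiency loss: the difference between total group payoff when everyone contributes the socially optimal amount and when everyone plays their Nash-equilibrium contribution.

1564.20 tokens

The private return per contributed unit is 0.45 < 1, so contributing 0 is dominant for every player. At the Nash equilibrium everyone keeps their 36, and the group total is 11 × 36 = 396.
Each contributed unit returns 4.950 to the group as a whole (0.45 to each of 11 players), which exceeds 1, so the social optimum is full contribution: group total = 4.950 × 396 = 1960.20.
Efficiency loss = 1960.20 − 396 = 1564.20.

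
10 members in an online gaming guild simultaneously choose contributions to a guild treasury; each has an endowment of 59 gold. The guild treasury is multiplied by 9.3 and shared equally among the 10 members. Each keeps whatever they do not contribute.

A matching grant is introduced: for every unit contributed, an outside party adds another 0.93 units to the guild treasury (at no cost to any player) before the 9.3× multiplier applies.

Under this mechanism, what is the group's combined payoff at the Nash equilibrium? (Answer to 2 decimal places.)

10589.91 gold

The effective private return per unit is now 9.3 × 1.93 / 10 = 1.7949 > 1, so every player's dominant strategy flips to full contribution.
At the Nash equilibrium everyone contributes 59. Group total payoff = 9.3 × 1.93 × 590 = 10589.91.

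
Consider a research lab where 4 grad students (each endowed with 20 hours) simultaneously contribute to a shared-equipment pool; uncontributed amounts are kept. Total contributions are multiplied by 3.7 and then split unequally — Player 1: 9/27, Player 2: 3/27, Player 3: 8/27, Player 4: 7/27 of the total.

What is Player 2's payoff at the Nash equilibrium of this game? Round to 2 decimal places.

36.44 hours

Player j's private return per contributed unit is 3.7 × (j's share). Contributing is weakly dominant for j when that share is at least 1/3.7 = 0.2703, and contributing 0 is dominant otherwise.
The shares above 0.2703 belong to Player 1 and Player 3, contributing 20 each; the remaining 2 contribute 0. Total contributed: 40.
Player 2 keeps 20 and receives 3.7 × 40 × 3/27 = 16.44 from the shared-equipment pool, for a payoff of 36.44.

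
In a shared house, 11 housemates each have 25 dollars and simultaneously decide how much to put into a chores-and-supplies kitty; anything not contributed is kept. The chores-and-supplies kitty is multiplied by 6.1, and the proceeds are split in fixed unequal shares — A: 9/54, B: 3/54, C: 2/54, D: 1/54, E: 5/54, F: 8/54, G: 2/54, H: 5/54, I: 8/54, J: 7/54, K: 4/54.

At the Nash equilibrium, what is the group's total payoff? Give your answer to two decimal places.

Player j's private return per contributed unit is 6.1 × (j's share). Contributing is weakly dominant for j when that share is at least 1/6.1 = 0.1639, and contributing 0 is dominant otherwise.
A alone (share 9/54) is above the threshold, contributing 25; the remaining 10 contribute 0. Total contributed: 25.
The chores-and-supplies kitty pays out 6.1 × 25 = 152.50 in total (split across the unequal shares, but the aggregate is all that matters for the group sum).
The 10 free-riders keep 25 each, adding 250. Group total = 250 + 152.50 = 402.50.

402.50 dollars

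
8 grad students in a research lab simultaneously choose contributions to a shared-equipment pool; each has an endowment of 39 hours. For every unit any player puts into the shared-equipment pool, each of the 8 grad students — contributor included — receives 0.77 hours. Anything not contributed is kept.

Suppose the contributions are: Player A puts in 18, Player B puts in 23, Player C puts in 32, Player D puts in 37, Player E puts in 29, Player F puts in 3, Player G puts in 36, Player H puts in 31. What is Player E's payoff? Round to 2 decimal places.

Total contributed: 18 + 23 + 32 + 37 + 29 + 3 + 36 + 31 = 209.
Each receives 0.77 × 209 = 160.93 from the shared-equipment pool.
Player E keeps 39 − 29 = 10, so Player E's payoff is 10 + 160.93 = 170.93.

170.93 hours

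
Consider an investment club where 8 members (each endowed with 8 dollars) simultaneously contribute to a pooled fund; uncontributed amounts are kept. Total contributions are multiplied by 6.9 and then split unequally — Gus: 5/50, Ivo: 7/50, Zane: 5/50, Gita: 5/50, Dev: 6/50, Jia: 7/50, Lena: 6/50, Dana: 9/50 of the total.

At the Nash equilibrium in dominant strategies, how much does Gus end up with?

13.52 dollars

A player with share s gets back 6.9·s per unit contributed, so full contribution is dominant for anyone with s > 1/6.9 = 0.1449 and zero contribution is dominant for anyone below.
Only Dana (9/50) clears that bar, contributing 8; the remaining 7 contribute 0. Total contributed: 8.
Gus keeps 8 and receives 6.9 × 8 × 5/50 = 5.52 from the pooled fund, for a payoff of 13.52.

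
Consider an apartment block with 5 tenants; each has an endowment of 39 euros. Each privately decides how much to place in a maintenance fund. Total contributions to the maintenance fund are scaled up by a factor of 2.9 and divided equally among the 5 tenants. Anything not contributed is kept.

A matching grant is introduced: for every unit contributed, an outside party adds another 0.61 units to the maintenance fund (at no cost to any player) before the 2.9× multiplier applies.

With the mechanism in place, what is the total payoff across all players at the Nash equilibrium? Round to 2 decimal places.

195.00 euros

Even with the mechanism, each unit contributed returns only 2.9 × 1.61 / 5 = 0.9338 per unit of net cost, so contributing nothing is still dominant.
At the Nash equilibrium no one contributes; group total payoff = 5 × 39 = 195.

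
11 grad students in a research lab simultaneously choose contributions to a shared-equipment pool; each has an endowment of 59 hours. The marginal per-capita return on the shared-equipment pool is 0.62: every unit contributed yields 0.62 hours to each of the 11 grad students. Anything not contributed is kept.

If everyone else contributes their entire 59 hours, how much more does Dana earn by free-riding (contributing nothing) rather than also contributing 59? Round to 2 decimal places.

22.42 hours

Switching from a contribution of 59 to 0 lets Dana keep an extra 59 hours, but lowers the shared-equipment pool by 59, which costs Dana their own share of that drop: 0.62 × 59 = 36.58.
Net gain = 59 − 36.58 = 22.42. The private return per contributed unit (0.62) is below 1, so free-riding is indeed the best response regardless of what the others do.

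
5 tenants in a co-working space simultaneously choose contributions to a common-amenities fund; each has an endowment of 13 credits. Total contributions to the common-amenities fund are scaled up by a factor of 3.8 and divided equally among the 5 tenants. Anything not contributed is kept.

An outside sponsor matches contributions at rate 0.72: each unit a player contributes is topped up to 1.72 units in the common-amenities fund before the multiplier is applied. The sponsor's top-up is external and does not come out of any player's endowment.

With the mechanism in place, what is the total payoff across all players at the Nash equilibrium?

424.84 credits

The effective private return per unit is now 3.8 × 1.72 / 5 = 1.3072 > 1, so every player's dominant strategy flips to full contribution.
So the Nash equilibrium is full contribution by all 5; the group earns 3.8 × 1.72 × 65 = 424.84.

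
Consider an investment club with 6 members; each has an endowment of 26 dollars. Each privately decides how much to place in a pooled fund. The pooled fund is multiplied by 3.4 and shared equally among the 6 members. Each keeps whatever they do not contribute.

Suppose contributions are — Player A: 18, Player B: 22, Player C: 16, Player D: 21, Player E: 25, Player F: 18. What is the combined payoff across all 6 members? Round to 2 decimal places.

444.00 dollars

Total contributed: 18 + 22 + 16 + 21 + 25 + 18 = 120; total kept: 6 × 26 − 120 = 36.
The pooled fund pays out 3.4 × 120 = 408.00 in aggregate.
Group total = 36 + 408.00 = 444.00.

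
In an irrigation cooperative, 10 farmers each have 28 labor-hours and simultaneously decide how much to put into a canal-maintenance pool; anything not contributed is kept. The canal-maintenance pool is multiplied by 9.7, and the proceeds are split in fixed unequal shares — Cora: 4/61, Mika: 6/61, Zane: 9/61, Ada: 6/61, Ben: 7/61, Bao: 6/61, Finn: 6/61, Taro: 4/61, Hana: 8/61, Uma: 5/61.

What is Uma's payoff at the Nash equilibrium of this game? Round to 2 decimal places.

94.79 labor-hours

A player with share s gets back 9.7·s per unit contributed, so full contribution is dominant for anyone with s > 1/9.7 = 0.1031 and zero contribution is dominant for anyone below.
Zane, Ben and Hana clear that bar, contributing 28 each; the remaining 7 contribute 0. Total contributed: 84.
Uma keeps 28 and receives 9.7 × 84 × 5/61 = 66.79 from the canal-maintenance pool, for a payoff of 94.79.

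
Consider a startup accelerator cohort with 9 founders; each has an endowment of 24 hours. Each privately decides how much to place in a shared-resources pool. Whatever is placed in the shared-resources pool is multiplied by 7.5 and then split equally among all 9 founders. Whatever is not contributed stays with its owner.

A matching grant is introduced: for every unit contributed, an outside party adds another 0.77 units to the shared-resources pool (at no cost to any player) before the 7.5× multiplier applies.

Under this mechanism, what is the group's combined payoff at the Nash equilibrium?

2867.40 hours

Under the mechanism each unit contributed yields 7.5 × 1.77 / 9 = 1.4750 back to its contributor per unit of net cost, which exceeds 1, making full contribution the dominant choice for everyone.
At the Nash equilibrium everyone contributes 24. Group total payoff = 7.5 × 1.77 × 216 = 2867.40.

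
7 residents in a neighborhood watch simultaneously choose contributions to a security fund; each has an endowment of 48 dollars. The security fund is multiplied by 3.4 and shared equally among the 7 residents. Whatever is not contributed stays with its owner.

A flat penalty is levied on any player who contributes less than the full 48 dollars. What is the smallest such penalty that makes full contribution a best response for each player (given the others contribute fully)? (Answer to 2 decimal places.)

Given the others contribute fully, the best deviation is to contribute 0 (any partial contribution still incurs the fine and gives up units whose private return 0.4857 is below 1).
Deviating from 48 to 0 saves 48 dollars but forfeits the deviator's share of the drop in the security fund: 3.4/7 × 48 = 23.31.
So the deviation gain is 48 − 23.31 = 24.69, and the fine must be at least 24.69 dollars to wipe it out.

24.69 dollars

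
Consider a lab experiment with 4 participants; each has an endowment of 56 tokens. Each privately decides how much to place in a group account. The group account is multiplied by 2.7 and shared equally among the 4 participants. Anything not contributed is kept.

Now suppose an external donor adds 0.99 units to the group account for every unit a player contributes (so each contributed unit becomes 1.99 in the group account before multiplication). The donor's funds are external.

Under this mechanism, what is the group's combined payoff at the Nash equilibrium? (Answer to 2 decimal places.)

1203.55 tokens

The effective private return per unit is now 2.7 × 1.99 / 4 = 1.3433 > 1, so every player's dominant strategy flips to full contribution.
So the Nash equilibrium is full contribution by all 4; the group earns 2.7 × 1.99 × 224 = 1203.55.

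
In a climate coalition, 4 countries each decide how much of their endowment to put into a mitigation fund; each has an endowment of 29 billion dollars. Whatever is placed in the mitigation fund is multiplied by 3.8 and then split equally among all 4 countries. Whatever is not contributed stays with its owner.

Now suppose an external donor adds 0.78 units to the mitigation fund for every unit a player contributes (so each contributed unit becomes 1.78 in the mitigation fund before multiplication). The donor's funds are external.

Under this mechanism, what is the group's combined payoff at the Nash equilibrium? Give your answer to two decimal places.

Under the mechanism each unit contributed yields 3.8 × 1.78 / 4 = 1.6910 back to its contributor per unit of net cost, which exceeds 1, making full contribution the dominant choice for everyone.
So the Nash equilibrium is full contribution by all 4; the group earns 3.8 × 1.78 × 116 = 784.62.

784.62 billion dollars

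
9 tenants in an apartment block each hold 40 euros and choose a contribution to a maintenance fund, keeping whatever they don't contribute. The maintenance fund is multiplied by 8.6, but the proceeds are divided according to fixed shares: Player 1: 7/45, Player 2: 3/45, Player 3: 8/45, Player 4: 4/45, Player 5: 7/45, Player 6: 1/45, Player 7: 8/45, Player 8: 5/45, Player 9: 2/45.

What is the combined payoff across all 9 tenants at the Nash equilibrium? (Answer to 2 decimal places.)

A player with share s gets back 8.6·s per unit contributed, so full contribution is dominant for anyone with s > 1/8.6 = 0.1163 and zero contribution is dominant for anyone below.
The shares above 0.1163 belong to Player 1, Player 3, Player 5 and Player 7, contributing 40 each; the remaining 5 contribute 0. Total contributed: 160.
The maintenance fund pays out 8.6 × 160 = 1376.00 in total (split across the unequal shares, but the aggregate is all that matters for the group sum).
The 5 free-riders keep 40 each, adding 200. Group total = 200 + 1376.00 = 1576.00.

1576.00 euros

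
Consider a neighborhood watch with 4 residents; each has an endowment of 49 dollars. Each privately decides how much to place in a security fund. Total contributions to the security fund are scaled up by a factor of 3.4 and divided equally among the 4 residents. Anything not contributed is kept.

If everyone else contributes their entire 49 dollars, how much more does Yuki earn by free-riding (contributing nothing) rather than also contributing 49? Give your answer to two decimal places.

Switching from a contribution of 49 to 0 lets Yuki keep an extra 49 dollars, but lowers the security fund by 49, which costs Yuki their own share of that drop: 3.4/4 × 49 = 41.65.
Net gain = 49 − 41.65 = 7.35. The private return per contributed unit (0.8500) is below 1, so free-riding is indeed the best response regardless of what the others do.

7.35 dollars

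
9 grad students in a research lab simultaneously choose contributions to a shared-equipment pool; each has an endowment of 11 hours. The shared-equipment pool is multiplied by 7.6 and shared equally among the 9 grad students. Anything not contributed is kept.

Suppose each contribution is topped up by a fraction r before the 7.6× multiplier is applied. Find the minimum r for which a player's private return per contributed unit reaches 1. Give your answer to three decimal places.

0.184

With matching at rate r, one contributed unit becomes (1 + r) in the shared-equipment pool and returns 7.6 × (1 + r) / 9 to the contributor.
Setting this equal to 1: 1 + r = 9/7.6 = 1.1842.
So the minimum matching rate is r = 1.1842 − 1 = 0.184.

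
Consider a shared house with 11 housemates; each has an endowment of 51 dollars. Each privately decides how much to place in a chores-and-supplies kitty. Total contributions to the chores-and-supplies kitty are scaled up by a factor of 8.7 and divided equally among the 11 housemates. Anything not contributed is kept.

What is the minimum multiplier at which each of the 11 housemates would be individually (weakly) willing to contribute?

A contributed unit returns (multiplier)/11 to its contributor.
This reaches 1 exactly when the multiplier is 11.

11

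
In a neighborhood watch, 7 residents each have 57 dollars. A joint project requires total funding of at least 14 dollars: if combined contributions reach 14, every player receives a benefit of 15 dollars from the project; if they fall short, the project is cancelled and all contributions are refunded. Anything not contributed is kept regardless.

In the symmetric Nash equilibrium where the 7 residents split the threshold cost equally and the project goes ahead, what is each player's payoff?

Equal share of the threshold: 14/7 = 2.
At this profile no one gains by cutting their contribution: any cut drops the total below 14, the project is cancelled, contributions are refunded, and the deviator ends with 57, which is less than 57 − 2 + 15 = 70. Contributing more than 2 just wastes the excess. So contributing exactly 2 is a best response.
Each player's payoff: 57 − 2 + 15 = 70.

70 dollars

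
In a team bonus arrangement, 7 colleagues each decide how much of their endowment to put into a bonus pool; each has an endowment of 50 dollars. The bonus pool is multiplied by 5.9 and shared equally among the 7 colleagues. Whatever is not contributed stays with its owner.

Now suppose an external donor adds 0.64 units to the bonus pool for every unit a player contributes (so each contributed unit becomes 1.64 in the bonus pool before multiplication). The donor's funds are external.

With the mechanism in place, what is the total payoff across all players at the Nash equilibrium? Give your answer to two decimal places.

The effective private return per unit is now 5.9 × 1.64 / 7 = 1.3823 > 1, so every player's dominant strategy flips to full contribution.
At the Nash equilibrium everyone contributes 50. Group total payoff = 5.9 × 1.64 × 350 = 3386.60.

3386.60 dollars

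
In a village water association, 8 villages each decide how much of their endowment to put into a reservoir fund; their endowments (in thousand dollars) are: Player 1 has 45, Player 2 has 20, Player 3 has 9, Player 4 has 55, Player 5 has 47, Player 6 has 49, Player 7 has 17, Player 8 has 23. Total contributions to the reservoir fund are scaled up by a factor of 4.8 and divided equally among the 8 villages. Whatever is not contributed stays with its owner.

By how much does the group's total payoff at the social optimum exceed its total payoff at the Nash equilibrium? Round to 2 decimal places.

1007.00 thousand dollars

The private return per contributed unit is 4.8/8 = 0.6000 < 1 for every player regardless of endowment, so the Nash equilibrium is zero contribution and the group total is Σ E_j = 45 + 20 + 9 + 55 + 47 + 49 + 17 + 23 = 265.
Each contributed unit returns 4.800 to the group, so the social optimum is full contribution by everyone: group total = 4.800 × 265 = 1272.00.
Efficiency loss = (4.800 − 1) × 265 = 1007.00.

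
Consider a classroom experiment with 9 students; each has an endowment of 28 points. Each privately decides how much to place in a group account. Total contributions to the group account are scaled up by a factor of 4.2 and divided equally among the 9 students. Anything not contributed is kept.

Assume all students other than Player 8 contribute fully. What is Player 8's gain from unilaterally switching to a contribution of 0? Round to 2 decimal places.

Switching from a contribution of 28 to 0 lets Player 8 keep an extra 28 points, but lowers the group account by 28, which costs Player 8 their own share of that drop: 4.2/9 × 28 = 13.07.
Net gain = 28 − 13.07 = 14.93. The private return per contributed unit (0.4667) is below 1, so free-riding is indeed the best response regardless of what the others do.

14.93 points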